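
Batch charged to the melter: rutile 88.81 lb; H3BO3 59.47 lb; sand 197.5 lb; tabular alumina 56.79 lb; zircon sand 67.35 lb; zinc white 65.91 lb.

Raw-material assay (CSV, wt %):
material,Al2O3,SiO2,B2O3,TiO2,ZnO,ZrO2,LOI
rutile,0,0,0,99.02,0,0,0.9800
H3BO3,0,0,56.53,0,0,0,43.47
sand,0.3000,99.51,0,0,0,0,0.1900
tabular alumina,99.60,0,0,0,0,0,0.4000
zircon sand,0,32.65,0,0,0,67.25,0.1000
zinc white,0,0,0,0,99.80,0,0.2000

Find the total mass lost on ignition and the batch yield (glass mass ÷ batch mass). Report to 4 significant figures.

LOI loss = 27.52 lb; glass = 508.3 lb; yield = 94.86%

All internal work keeps full precision end to end; in-progress results are shown, rounded to four significant figures, on the page. Each reported result is rounded once only. Derived quantities are rebuilt from the batch weights per 508.3 lb of glass at full precision (the yield, glass mass, the six compositions, LOI, the totals), precisely as stated by question or answer.
Each material's LOI contribution:
  rutile: 88.81 × 0.009800 = 0.8703 lb
  H3BO3: 59.47 × 0.4347 = 25.85 lb
  sand: 197.5 × 0.001900 = 0.3752 lb
  tabular alumina: 56.79 × 0.004000 = 0.2272 lb
  zircon sand: 67.35 × 0.001000 = 0.06735 lb
  zinc white: 65.91 × 0.002000 = 0.1318 lb
Total LOI = 27.52 lb
Glass = batch − LOI = 535.8 − 27.52 = 508.3 lb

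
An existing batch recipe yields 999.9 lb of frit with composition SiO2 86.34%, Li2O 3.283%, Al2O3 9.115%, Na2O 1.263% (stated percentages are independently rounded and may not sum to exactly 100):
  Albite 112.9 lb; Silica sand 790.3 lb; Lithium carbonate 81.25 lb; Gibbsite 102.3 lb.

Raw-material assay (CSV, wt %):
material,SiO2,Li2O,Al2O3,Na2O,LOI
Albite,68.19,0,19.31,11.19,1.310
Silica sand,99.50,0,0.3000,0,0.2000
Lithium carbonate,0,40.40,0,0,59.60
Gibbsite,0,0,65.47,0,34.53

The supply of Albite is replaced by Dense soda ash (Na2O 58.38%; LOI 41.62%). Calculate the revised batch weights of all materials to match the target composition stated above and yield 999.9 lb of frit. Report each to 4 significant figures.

Rounding to 4 significant digits governs every intermediate as printed — the working math holds full precision through the solve — exactly one rounding lands on each reported number — all derived quantities are rebuilt in full float precision (the four compositions, glass mass, LOI, the yield, totals) starting from the weights per 999.9 lb of glass, precisely as stated by the problem or the answer.
The oxide mass targets at 999.9 lb frit:
  SiO2: 86.34% × 999.9 = 863.3 lb
  Li2O: 3.283% × 999.9 = 32.83 lb
  Al2O3: 9.115% × 999.9 = 91.14 lb
  Na2O: 1.263% × 999.9 = 12.63 lb
Sums-versus-targets review with the batch weights as given, relative to the basis at hand (summed amounts equal target values up to rounding of the answer):
  SiO2: 867.7·0.9950 = 863.4 lb (target 863.3 lb)
  Li2O: 81.25·0.4040 = 32.83 lb (target 32.83 lb)
  Al2O3: 867.7·0.003000 + 135.2·0.6547 = 91.12 lb (target 91.14 lb)
  Na2O: 21.63·0.5838 = 12.63 lb (target 12.63 lb)
Mass balance on the glass: whole batch net of LOI = 999.9 lb (per-oxide target masses sum to 999.9 lb; stated basis 999.9 lb — deltas are rounding alone).
Summing the batch: Σ batch = 1106 lb; LOI loss = Σ batch·LOI = 105.8 lb; yield: glass divided by total = 90.43%.

Revised batch per 999.9 lb frit:
  Dense soda ash: 21.63 lb
  Silica sand: 867.7 lb
  Lithium carbonate: 81.25 lb
  Gibbsite: 135.2 lb
Total batch = 1106 lb; LOI loss = 105.8 lb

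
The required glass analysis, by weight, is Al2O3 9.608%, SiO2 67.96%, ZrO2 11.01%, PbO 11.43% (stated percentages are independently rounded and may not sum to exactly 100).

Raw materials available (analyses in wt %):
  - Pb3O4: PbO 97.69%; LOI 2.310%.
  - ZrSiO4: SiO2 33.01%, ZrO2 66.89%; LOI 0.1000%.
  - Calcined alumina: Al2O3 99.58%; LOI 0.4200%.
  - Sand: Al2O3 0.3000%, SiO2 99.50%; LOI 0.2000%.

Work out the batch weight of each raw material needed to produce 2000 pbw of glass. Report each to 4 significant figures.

Batch per 2000 pbw glass:
  Pb3O4: 234.0 pbw
  ZrSiO4: 329.2 pbw
  Calcined alumina: 189.2 pbw
  Sand: 1257 pbw
Total batch = 2009 pbw; LOI loss = 9.043 pbw; yield = 99.55%

In-progress results appear, rounded to four significant figures, in the printout; the working math keeps full float precision through every step. Exactly one rounding goes into every reported value — the derived quantities, which include the yield, totals, ignition loss, four oxide percentages, glass mass, are recomputed in exact precision, as they appear in the problem or the answer, from the batch weights on 2000 pbw of glass.
Per-oxide target masses for 2000 pbw glass:
  Al2O3: 9.608% × 2000 = 192.2 pbw
  SiO2: 67.96% × 2000 = 1359 pbw
  ZrO2: 11.01% × 2000 = 220.2 pbw
  PbO: 11.43% × 2000 = 228.6 pbw
Verifying the oxide balance from the weights as reported, under the basis named above (every target is met by its sum once rounding is allowed for):
  Al2O3: 189.2·0.9958 + 1257·0.003000 = 192.2 pbw (target 192.2 pbw)
  SiO2: 329.2·0.3301 + 1257·0.9950 = 1359 pbw (target 1359 pbw)
  ZrO2: 329.2·0.6689 = 220.2 pbw (target 220.2 pbw)
  PbO: 234.0·0.9769 = 228.6 pbw (target 228.6 pbw)
Consistency of the glass mass: Σ batch − LOI loss = 2000 pbw (oxide target masses add up to 2000 pbw; against the stated basis, 2000 pbw — rounding explains the deltas).
Batch total: Σ batch = 2009 pbw; the LOI term Σ batch·LOI equals 9.043 pbw; the yield ratio, glass ÷ batch: 99.55%.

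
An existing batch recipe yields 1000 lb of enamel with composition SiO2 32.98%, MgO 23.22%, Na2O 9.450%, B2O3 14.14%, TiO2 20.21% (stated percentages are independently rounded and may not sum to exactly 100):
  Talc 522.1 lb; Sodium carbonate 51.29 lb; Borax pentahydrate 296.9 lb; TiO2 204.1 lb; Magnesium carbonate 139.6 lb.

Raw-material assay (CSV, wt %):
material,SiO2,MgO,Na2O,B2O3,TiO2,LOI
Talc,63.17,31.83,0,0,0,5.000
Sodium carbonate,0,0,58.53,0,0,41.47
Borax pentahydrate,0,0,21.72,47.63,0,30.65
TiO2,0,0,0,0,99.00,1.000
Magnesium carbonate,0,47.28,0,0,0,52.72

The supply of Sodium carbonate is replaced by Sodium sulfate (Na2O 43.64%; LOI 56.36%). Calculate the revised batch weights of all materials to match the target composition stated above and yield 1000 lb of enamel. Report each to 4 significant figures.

Revised batch per 1000 lb enamel:
  Talc: 522.1 lb
  Sodium sulfate: 68.79 lb
  Borax pentahydrate: 296.9 lb
  TiO2: 204.1 lb
  Magnesium carbonate: 139.6 lb
Total batch = 1231 lb; LOI loss = 231.5 lb

All arithmetic maintains exact precision at all times; mid-chain values appear rounded to 4 significant digits between the steps; a single rounding produces every reported value; all derived quantities, which include LOI, glass mass, yield, five oxide percentages, totals, are recomputed in exact precision, precisely as stated by problem or answer, using the weight values for 1000 lb of glass.
Oxide-by-oxide targets in 1000 lb enamel:
  SiO2: 32.98% × 1000 = 329.8 lb
  MgO: 23.22% × 1000 = 232.2 lb
  Na2O: 9.450% × 1000 = 94.50 lb
  B2O3: 14.14% × 1000 = 141.4 lb
  TiO2: 20.21% × 1000 = 202.1 lb
Mass-balance tally per oxide using the reported weights, against the basis in use (every target is met by its sum exact up to rounding of places):
  SiO2: 522.1·0.6317 = 329.8 lb (target 329.8 lb)
  MgO: 522.1·0.3183 + 139.6·0.4728 = 232.2 lb (target 232.2 lb)
  Na2O: 68.79·0.4364 + 296.9·0.2172 = 94.51 lb (target 94.50 lb)
  B2O3: 296.9·0.4763 = 141.4 lb (target 141.4 lb)
  TiO2: 204.1·0.9900 = 202.1 lb (target 202.1 lb)
The glass-mass cross-check: Σ batch − LOI loss = 1000 lb (targets for the oxides total 1000 lb; stated basis 1000 lb — a pure rounding effect).
Adding the batch up: Σ batch = 1231 lb; LOI loss = Σ batch·LOI = 231.5 lb; as yield: glass ÷ batch → 81.20%.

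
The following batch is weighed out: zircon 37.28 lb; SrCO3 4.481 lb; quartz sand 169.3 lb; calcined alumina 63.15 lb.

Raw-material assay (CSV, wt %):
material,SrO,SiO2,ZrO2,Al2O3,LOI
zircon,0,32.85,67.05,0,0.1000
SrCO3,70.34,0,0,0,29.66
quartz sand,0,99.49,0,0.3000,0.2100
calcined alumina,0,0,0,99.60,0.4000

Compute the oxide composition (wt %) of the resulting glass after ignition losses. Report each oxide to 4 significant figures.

In-progress results are displayed, with 4-significant-figure rounding, at each printed step. Every computation runs at full precision at each step; every reported value includes exactly one rounding — all derived quantities are recomputed in exact precision (totals, the yield, net glass mass, ignition loss, four oxide percentages) from the weighed amounts on 272.2 lb of glass, exactly as printed in the problem or the answer.
Oxide-by-oxide delivered mass:
  SrO: 4.481·0.7034 = 3.152 lb
  SiO2: 37.28·0.3285 + 169.3·0.9949 = 180.7 lb
  ZrO2: 37.28·0.6705 = 25.00 lb
  Al2O3: 169.3·0.003000 + 63.15·0.9960 = 63.41 lb
LOI: 37.28·0.001000 + 4.481·0.2966 + 169.3·0.002100 + 63.15·0.004000 = 1.974 lb
Glass mass = batch − LOI = 274.2 − 1.974 = 272.2 lb (matching Σ of the oxides)
wt % = 100 × oxide mass / glass mass

Glass mass = 272.2 lb (batch 274.2 − LOI 1.974).
Composition: SrO 1.158%, SiO2 66.37%, ZrO2 9.182%, Al2O3 23.29%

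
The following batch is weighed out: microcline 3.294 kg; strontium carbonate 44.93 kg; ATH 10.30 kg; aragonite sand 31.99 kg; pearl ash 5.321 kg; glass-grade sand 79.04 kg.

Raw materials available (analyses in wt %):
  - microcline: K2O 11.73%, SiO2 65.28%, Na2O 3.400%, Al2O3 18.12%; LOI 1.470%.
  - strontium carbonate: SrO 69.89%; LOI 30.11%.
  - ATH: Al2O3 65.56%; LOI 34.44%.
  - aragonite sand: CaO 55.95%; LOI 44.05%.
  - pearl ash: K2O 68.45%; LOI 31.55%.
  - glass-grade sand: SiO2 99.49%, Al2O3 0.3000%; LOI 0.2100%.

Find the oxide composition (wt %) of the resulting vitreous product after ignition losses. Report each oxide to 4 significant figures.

Glass mass = 141.8 kg (batch 174.9 − LOI 33.06).
Composition: CaO 12.62%, K2O 2.841%, SrO 22.14%, SiO2 56.97%, Na2O 0.07897%, Al2O3 5.350%

Full precision is maintained from first step to last — mid-chain values appear (rounded to four significant digits) on the page — a single rounding finalizes each reported number. All derived quantities are recomputed from the batch weights at 141.8 kg of glass at exact precision (ignition loss, the totals, the six compositions, yield, glass mass) as they appear in the problem or the answer.
What the batch supplies per oxide:
  CaO: 31.99·0.5595 = 17.90 kg
  K2O: 3.294·0.1173 + 5.321·0.6845 = 4.029 kg
  SrO: 44.93·0.6989 = 31.40 kg
  SiO2: 3.294·0.6528 + 79.04·0.9949 = 80.79 kg
  Na2O: 3.294·0.03400 = 0.1120 kg
  Al2O3: 3.294·0.1812 + 10.30·0.6556 + 79.04·0.003000 = 7.587 kg
LOI: 3.294·0.01470 + 44.93·0.3011 + 10.30·0.3444 + 31.99·0.4405 + 5.321·0.3155 + 79.04·0.002100 = 33.06 kg
Glass mass = batch − LOI = 174.9 − 33.06 = 141.8 kg (consistent with Σ oxide mass)
each wt % is 100 × oxide ÷ glass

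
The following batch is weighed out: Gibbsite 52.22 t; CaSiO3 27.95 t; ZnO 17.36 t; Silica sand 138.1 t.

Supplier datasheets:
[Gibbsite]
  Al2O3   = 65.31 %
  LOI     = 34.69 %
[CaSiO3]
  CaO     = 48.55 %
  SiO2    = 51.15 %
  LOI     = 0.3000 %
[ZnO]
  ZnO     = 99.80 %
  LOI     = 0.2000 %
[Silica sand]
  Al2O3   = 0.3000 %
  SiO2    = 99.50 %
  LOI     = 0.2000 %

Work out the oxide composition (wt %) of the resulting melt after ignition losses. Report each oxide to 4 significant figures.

Glass mass = 217.1 t (batch 235.6 − LOI 18.51).
Composition: CaO 6.250%, Al2O3 15.90%, ZnO 7.980%, SiO2 69.87%

All arithmetic maintains exact precision at each step; working values are printed rounded off to 4 significant digits alongside each step. Exactly one rounding is applied to every reported result; all derived quantities, which include the yield, glass mass, ignition loss, the totals, four oxide percentages, are re-derived at exact precision, as given in the question or the answer, from the batch weights at 217.1 t of glass.
Per-oxide mass from batch:
  CaO: 27.95·0.4855 = 13.57 t
  Al2O3: 52.22·0.6531 + 138.1·0.003000 = 34.52 t
  ZnO: 17.36·0.9980 = 17.33 t
  SiO2: 27.95·0.5115 + 138.1·0.9950 = 151.7 t
LOI: 52.22·0.3469 + 27.95·0.003000 + 17.36·0.002000 + 138.1·0.002000 = 18.51 t
batch − LOI leaves glass = 235.6 − 18.51 = 217.1 t (= the summed oxide contributions)
each oxide over glass, ×100, is wt %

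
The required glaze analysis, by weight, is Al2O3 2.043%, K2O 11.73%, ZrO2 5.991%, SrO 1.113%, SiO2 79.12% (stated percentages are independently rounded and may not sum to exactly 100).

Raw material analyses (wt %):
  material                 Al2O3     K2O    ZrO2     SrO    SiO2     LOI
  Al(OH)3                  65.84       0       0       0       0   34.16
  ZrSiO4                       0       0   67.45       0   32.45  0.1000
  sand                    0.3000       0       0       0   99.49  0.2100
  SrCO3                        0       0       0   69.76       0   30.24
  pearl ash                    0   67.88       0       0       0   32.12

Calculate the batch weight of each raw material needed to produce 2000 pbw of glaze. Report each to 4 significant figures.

Batch per 2000 pbw glaze:
  Al(OH)3: 55.08 pbw
  ZrSiO4: 177.6 pbw
  sand: 1533 pbw
  SrCO3: 31.91 pbw
  pearl ash: 345.6 pbw
Total batch = 2143 pbw; LOI loss = 142.9 pbw; yield = 93.33%

Values along the way are printed rounded to 4 significant digits across the worked steps; all internal work holds exact precision from first step to last. Every reported figure takes a single rounding; all derived quantities are rebuilt at exact precision (the five compositions, net glass mass, the totals, the yield, ignition loss) from the batch weights at 2000 pbw of glass as set out in the problem or the answer.
Oxide mass targets, per 2000 pbw glaze:
  Al2O3: 2.043% × 2000 = 40.86 pbw
  K2O: 11.73% × 2000 = 234.6 pbw
  ZrO2: 5.991% × 2000 = 119.8 pbw
  SrO: 1.113% × 2000 = 22.26 pbw
  SiO2: 79.12% × 2000 = 1582 pbw
Per-oxide balance check per the reported batch figures, against the basis in use (summed amounts equal target values up to rounding of the answer):
  Al2O3: 55.08·0.6584 + 1533·0.003000 = 40.86 pbw (target 40.86 pbw)
  K2O: 345.6·0.6788 = 234.6 pbw (target 234.6 pbw)
  ZrO2: 177.6·0.6745 = 119.8 pbw (target 119.8 pbw)
  SrO: 31.91·0.6976 = 22.26 pbw (target 22.26 pbw)
  SiO2: 177.6·0.3245 + 1533·0.9949 = 1583 pbw (target 1582 pbw)
Auditing the glass mass value: the batch minus its LOI: 2000 pbw (oxide target masses add up to 2000 pbw; versus the stated basis of 2000 pbw — rounding explains the deltas).
Batch total: Σ batch = 2143 pbw; Σ batch·LOI gives LOI loss = 142.9 pbw; yield, glass over the total, = 93.33%.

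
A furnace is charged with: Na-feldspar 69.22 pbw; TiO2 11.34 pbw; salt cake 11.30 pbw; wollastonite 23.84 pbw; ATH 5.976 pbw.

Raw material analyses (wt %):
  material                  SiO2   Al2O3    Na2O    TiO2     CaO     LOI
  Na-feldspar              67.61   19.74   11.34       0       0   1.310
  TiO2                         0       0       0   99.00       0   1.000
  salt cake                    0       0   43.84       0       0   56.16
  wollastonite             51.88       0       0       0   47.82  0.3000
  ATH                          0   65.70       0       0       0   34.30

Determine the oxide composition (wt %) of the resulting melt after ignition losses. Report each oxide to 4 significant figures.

Glass mass = 112.2 pbw (batch 121.7 − LOI 9.488).
Composition: SiO2 52.74%, Al2O3 15.68%, Na2O 11.41%, TiO2 10.01%, CaO 10.16%

Full precision is kept from start to finish — the intermediate values are printed (rounded to four significant figures) across the worked steps — a single rounding produces each reported number. Derived quantities are re-derived in full float precision (net glass mass, totals, LOI, the yield, the five compositions) starting from the weights on 112.2 pbw of glass as quoted within problem or answer.
Mass of each oxide from the mix:
  SiO2: 69.22·0.6761 + 23.84·0.5188 = 59.17 pbw
  Al2O3: 69.22·0.1974 + 5.976·0.6570 = 17.59 pbw
  Na2O: 69.22·0.1134 + 11.30·0.4384 = 12.80 pbw
  TiO2: 11.34·0.9900 = 11.23 pbw
  CaO: 23.84·0.4782 = 11.40 pbw
LOI: 69.22·0.01310 + 11.34·0.01000 + 11.30·0.5616 + 23.84·0.003000 + 5.976·0.3430 = 9.488 pbw
The glass mass, total less LOI, = 121.7 − 9.488 = 112.2 pbw (consistent with Σ oxide mass)
wt %: oxide over glass, times 100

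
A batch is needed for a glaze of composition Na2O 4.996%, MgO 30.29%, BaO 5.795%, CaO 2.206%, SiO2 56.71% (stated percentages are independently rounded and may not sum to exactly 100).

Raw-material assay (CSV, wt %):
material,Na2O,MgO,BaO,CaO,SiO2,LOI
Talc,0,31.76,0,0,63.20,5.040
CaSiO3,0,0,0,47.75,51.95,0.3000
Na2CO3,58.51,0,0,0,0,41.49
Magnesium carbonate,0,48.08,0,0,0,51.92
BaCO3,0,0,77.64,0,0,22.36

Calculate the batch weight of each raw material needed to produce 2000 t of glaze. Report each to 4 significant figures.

Batch per 2000 t glaze:
  Talc: 1719 t
  CaSiO3: 92.40 t
  Na2CO3: 170.8 t
  Magnesium carbonate: 124.7 t
  BaCO3: 149.3 t
Total batch = 2256 t; LOI loss = 255.9 t; yield = 88.66%

The working math runs at full precision from start to finish. Values along the way are printed, rounded to four significant digits, in the working — each reported number undergoes a single rounding — derived quantities (the five compositions, yield, LOI, the totals, net glass mass) are carried starting from the weights per 2000 t of glass at full float precision, precisely as stated by the problem or answer text.
Target oxide masses per 2000 t glaze:
  Na2O: 4.996% × 2000 = 99.92 t
  MgO: 30.29% × 2000 = 605.8 t
  BaO: 5.795% × 2000 = 115.9 t
  CaO: 2.206% × 2000 = 44.12 t
  SiO2: 56.71% × 2000 = 1134 t
Per-oxide balance check with the batch weights as given, versus the basis set out (sums match the target masses given rounding of the digits):
  Na2O: 170.8·0.5851 = 99.94 t (target 99.92 t)
  MgO: 1719·0.3176 + 124.7·0.4808 = 605.9 t (target 605.8 t)
  BaO: 149.3·0.7764 = 115.9 t (target 115.9 t)
  CaO: 92.40·0.4775 = 44.12 t (target 44.12 t)
  SiO2: 1719·0.6320 + 92.40·0.5195 = 1134 t (target 1134 t)
Glass mass check: total batch − LOI = 2000 t (the Σ of target masses is 2000 t; the stated basis being 2000 t — deltas are rounding alone).
Batch grand total — Σ batch = 2256 t; ignition loss, Σ(batch × LOI) = 255.9 t; yield, glass over the total, = 88.66%.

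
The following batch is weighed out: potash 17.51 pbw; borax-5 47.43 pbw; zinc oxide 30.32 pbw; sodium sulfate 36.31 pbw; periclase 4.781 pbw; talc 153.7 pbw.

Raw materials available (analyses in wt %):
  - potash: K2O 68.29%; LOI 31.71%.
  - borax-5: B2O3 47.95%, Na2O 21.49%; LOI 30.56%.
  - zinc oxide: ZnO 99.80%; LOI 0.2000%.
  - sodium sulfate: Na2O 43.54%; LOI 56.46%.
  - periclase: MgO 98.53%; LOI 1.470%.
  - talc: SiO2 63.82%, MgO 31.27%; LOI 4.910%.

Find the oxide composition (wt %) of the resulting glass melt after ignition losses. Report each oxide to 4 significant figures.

In-progress results are shown (rounded to 4 significant digits) alongside each step. The working math carries full precision throughout. Each reported figure takes just one rounding; all derived quantities are carried from the weighed amounts for 241.8 pbw of glass in full precision (ignition loss, the yield, totals, six oxide percentages, net glass mass) as they appear in problem or answer.
What the batch supplies per oxide:
  ZnO: 30.32·0.9980 = 30.26 pbw
  SiO2: 153.7·0.6382 = 98.09 pbw
  K2O: 17.51·0.6829 = 11.96 pbw
  MgO: 4.781·0.9853 + 153.7·0.3127 = 52.77 pbw
  B2O3: 47.43·0.4795 = 22.74 pbw
  Na2O: 47.43·0.2149 + 36.31·0.4354 = 26.00 pbw
LOI: 17.51·0.3171 + 47.43·0.3056 + 30.32·0.002000 + 36.31·0.5646 + 4.781·0.01470 + 153.7·0.04910 = 48.23 pbw
batch − LOI leaves glass = 290.1 − 48.23 = 241.8 pbw (matching Σ of the oxides)
wt % = oxide mass / glass mass × 100

Glass mass = 241.8 pbw (batch 290.1 − LOI 48.23).
Composition: ZnO 12.51%, SiO2 40.56%, K2O 4.945%, MgO 21.82%, B2O3 9.405%, Na2O 10.75%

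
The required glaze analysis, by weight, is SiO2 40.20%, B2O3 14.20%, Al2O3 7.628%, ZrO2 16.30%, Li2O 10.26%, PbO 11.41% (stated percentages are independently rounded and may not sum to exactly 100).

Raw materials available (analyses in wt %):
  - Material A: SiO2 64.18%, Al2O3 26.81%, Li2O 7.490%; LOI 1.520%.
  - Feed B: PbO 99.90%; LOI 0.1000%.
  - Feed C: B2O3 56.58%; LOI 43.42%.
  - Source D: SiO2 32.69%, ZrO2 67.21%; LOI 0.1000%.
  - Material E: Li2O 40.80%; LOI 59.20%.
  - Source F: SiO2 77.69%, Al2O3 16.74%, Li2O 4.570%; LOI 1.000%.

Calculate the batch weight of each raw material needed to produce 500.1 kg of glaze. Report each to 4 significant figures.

Each numeric step holds exact precision in all steps; in-progress results appear with 4-significant-figure rounding in the working. Each reported result takes a single rounding. The derived quantities (the six compositions, LOI, yield, glass mass, the totals) are recomputed from the batch weights at 500.1 kg of glass at full precision, exactly as shown in problem or answer.
Oxide-by-oxide targets in 500.1 kg glaze:
  SiO2: 40.20% × 500.1 = 201.0 kg
  B2O3: 14.20% × 500.1 = 71.01 kg
  Al2O3: 7.628% × 500.1 = 38.15 kg
  ZrO2: 16.30% × 500.1 = 81.52 kg
  Li2O: 10.26% × 500.1 = 51.31 kg
  PbO: 11.41% × 500.1 = 57.06 kg
Mass-balance tally per oxide on the weights just shown, relative to the basis at hand (sums match the target masses given rounding of the digits):
  SiO2: 25.98·0.6418 + 121.3·0.3269 + 186.3·0.7769 = 201.1 kg (target 201.0 kg)
  B2O3: 125.5·0.5658 = 71.01 kg (target 71.01 kg)
  Al2O3: 25.98·0.2681 + 186.3·0.1674 = 38.15 kg (target 38.15 kg)
  ZrO2: 121.3·0.6721 = 81.53 kg (target 81.52 kg)
  Li2O: 25.98·0.07490 + 100.1·0.4080 + 186.3·0.04570 = 51.30 kg (target 51.31 kg)
  PbO: 57.12·0.9990 = 57.06 kg (target 57.06 kg)
The glass-mass cross-check: batch Σ − ignition loss = 500.1 kg (the Σ of target masses is 500.1 kg; stated basis 500.1 kg — gaps are rounding artifacts).
Adding the batch up: Σ batch = 616.3 kg; loss to ignition Σ batch·LOI = 116.2 kg; the yield ratio, glass ÷ batch: 81.15%.

Batch per 500.1 kg glaze:
  Material A: 25.98 kg
  Feed B: 57.12 kg
  Feed C: 125.5 kg
  Source D: 121.3 kg
  Material E: 100.1 kg
  Source F: 186.3 kg
Total batch = 616.3 kg; LOI loss = 116.2 kg; yield = 81.15%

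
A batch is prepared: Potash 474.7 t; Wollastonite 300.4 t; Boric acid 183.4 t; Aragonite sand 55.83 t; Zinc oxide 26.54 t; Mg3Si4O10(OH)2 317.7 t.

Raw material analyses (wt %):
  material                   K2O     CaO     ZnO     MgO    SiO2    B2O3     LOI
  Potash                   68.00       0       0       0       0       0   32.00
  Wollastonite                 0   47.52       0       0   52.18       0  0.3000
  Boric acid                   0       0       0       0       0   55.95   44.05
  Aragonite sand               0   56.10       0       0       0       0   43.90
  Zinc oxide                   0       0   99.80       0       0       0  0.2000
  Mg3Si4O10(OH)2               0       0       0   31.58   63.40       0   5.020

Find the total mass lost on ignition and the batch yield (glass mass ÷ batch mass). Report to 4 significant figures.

In-progress results are shown with 4-significant-figure rounding at each printed step; the working math keeps full precision at each step. Every reported figure takes just one rounding; the derived quantities (glass mass, the yield, LOI, the totals, six oxide percentages) are carried using the weight values at 1084 t of glass at exact precision precisely as stated by problem or answer.
Loss on ignition, line by line:
  Potash: 474.7 × 0.3200 = 151.9 t
  Wollastonite: 300.4 × 0.003000 = 0.9012 t
  Boric acid: 183.4 × 0.4405 = 80.79 t
  Aragonite sand: 55.83 × 0.4390 = 24.51 t
  Zinc oxide: 26.54 × 0.002000 = 0.05308 t
  Mg3Si4O10(OH)2: 317.7 × 0.05020 = 15.95 t
Total LOI = 274.1 t
Glass = batch − LOI = 1359 − 274.1 = 1084 t

LOI loss = 274.1 t; glass = 1084 t; yield = 79.82%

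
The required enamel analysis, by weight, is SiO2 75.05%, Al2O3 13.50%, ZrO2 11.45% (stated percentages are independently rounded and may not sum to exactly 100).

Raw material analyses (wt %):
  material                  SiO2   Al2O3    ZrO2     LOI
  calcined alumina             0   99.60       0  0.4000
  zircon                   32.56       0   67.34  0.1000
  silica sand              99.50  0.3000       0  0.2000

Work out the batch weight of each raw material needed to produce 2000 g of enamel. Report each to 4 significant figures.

Working values appear, with 4-significant-digit rounding, alongside each step. The working math carries exact precision from start to finish; every reported result is rounded just once; all derived quantities (the three compositions, the totals, net glass mass, ignition loss, yield) are re-derived starting from the weights for 2000 g of glass at exact precision as quoted within the problem or answer text.
Oxide-by-oxide targets in 2000 g enamel:
  SiO2: 75.05% × 2000 = 1501 g
  Al2O3: 13.50% × 2000 = 270.0 g
  ZrO2: 11.45% × 2000 = 229.0 g
Oxide-by-oxide audit using the reported weights, for the quoted basis mass (every target is met by its sum modulo rounding of the values):
  SiO2: 340.1·0.3256 + 1397·0.9950 = 1501 g (target 1501 g)
  Al2O3: 266.9·0.9960 + 1397·0.003000 = 270.0 g (target 270.0 g)
  ZrO2: 340.1·0.6734 = 229.0 g (target 229.0 g)
Auditing the glass mass value: Σ batch − LOI loss = 2000 g (targets for the oxides total 2000 g; stated basis 2000 g — rounding explains the deltas).
Adding the batch up: Σ batch = 2004 g; the LOI term Σ batch·LOI equals 4.202 g; yield = glass ÷ total batch = 99.79%.

Batch per 2000 g enamel:
  calcined alumina: 266.9 g
  zircon: 340.1 g
  silica sand: 1397 g
Total batch = 2004 g; LOI loss = 4.202 g; yield = 99.79%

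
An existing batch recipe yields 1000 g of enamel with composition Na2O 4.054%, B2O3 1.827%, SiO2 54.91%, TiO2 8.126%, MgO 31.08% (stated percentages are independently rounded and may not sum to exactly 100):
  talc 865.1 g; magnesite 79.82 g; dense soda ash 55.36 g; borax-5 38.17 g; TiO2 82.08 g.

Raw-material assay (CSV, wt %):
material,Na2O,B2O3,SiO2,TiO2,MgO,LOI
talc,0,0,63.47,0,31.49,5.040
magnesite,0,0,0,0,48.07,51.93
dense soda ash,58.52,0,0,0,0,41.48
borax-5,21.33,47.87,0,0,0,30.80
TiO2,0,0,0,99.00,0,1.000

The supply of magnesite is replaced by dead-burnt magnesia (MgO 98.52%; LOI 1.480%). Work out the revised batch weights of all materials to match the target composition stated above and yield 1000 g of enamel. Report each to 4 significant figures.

Each numeric step keeps exact precision at each step — rounding to 4 significant figures extends to every intermediate as shown — exactly one rounding lands on every reported number. Derived quantities (glass mass, five oxide percentages, LOI, the yield, totals) are re-derived in full precision from the weighed amounts on 1000 g of glass, as given in either problem or answer.
Target oxide masses per 1000 g enamel:
  Na2O: 4.054% × 1000 = 40.54 g
  B2O3: 1.827% × 1000 = 18.27 g
  SiO2: 54.91% × 1000 = 549.1 g
  TiO2: 8.126% × 1000 = 81.26 g
  MgO: 31.08% × 1000 = 310.8 g
Checking each oxide sum working from each reported weight, at the basis given (every target is met by its sum inside rounding margins):
  Na2O: 55.36·0.5852 + 38.17·0.2133 = 40.54 g (target 40.54 g)
  B2O3: 38.17·0.4787 = 18.27 g (target 18.27 g)
  SiO2: 865.1·0.6347 = 549.1 g (target 549.1 g)
  TiO2: 82.08·0.9900 = 81.26 g (target 81.26 g)
  MgO: 865.1·0.3149 + 38.95·0.9852 = 310.8 g (target 310.8 g)
Mass balance on the glass: Σ batch − LOI loss = 999.9 g (summing oxide targets gives 1000 g; with the basis standing at 1000 g — any gap is answer rounding).
Batch grand total — Σ batch = 1080 g; the LOI term Σ batch·LOI equals 79.72 g; yield = glass ÷ total batch = 92.62%.

Revised batch per 1000 g enamel:
  talc: 865.1 g
  dead-burnt magnesia: 38.95 g
  dense soda ash: 55.36 g
  borax-5: 38.17 g
  TiO2: 82.08 g
Total batch = 1080 g; LOI loss = 79.72 g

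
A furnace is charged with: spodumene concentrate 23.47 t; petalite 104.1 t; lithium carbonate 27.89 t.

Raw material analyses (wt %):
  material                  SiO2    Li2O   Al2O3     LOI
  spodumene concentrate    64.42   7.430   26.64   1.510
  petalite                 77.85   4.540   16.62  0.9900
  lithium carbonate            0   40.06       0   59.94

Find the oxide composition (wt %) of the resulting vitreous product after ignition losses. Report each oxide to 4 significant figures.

Mid-chain values are printed rounded off to 4 significant digits at each printed step — the working math carries full precision in every operation — every reported number receives exactly one rounding — all derived quantities, including the totals, glass mass, yield, LOI, three oxide percentages, are carried using the weight values on 137.4 t of glass in exact precision, as written in the problem or answer text.
Delivered oxide masses:
  SiO2: 23.47·0.6442 + 104.1·0.7785 = 96.16 t
  Li2O: 23.47·0.07430 + 104.1·0.04540 + 27.89·0.4006 = 17.64 t
  Al2O3: 23.47·0.2664 + 104.1·0.1662 = 23.55 t
LOI: 23.47·0.01510 + 104.1·0.009900 + 27.89·0.5994 = 18.10 t
Resulting glass, batch − LOI: 155.5 − 18.10 = 137.4 t (consistent with Σ oxide mass)
wt %: oxide over glass, times 100

Glass mass = 137.4 t (batch 155.5 − LOI 18.10).
Composition: SiO2 70.01%, Li2O 12.84%, Al2O3 17.15%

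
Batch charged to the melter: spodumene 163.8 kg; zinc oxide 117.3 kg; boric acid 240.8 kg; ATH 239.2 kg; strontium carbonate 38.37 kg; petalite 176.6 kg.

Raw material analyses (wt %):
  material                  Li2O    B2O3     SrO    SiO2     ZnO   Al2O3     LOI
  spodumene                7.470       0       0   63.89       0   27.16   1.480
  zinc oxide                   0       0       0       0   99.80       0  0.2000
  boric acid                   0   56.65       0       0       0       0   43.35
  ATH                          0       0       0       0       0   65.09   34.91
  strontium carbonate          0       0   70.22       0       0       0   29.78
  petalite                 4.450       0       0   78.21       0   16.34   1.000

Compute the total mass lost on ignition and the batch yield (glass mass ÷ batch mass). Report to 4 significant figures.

LOI loss = 203.7 kg; glass = 772.3 kg; yield = 79.13%

Mid-chain values are shown, with 4-significant-digit rounding, as written — every computation keeps full precision at each step. Every reported result receives exactly one rounding — the derived quantities, including LOI, totals, yield, six oxide percentages, net glass mass, are recomputed from the batch weights for 772.3 kg of glass at full float precision, as set out in either problem or answer.
Ignition loss by material:
  spodumene: 163.8 × 0.01480 = 2.424 kg
  zinc oxide: 117.3 × 0.002000 = 0.2346 kg
  boric acid: 240.8 × 0.4335 = 104.4 kg
  ATH: 239.2 × 0.3491 = 83.50 kg
  strontium carbonate: 38.37 × 0.2978 = 11.43 kg
  petalite: 176.6 × 0.01000 = 1.766 kg
Total LOI = 203.7 kg
Glass = batch − LOI = 976.1 − 203.7 = 772.3 kg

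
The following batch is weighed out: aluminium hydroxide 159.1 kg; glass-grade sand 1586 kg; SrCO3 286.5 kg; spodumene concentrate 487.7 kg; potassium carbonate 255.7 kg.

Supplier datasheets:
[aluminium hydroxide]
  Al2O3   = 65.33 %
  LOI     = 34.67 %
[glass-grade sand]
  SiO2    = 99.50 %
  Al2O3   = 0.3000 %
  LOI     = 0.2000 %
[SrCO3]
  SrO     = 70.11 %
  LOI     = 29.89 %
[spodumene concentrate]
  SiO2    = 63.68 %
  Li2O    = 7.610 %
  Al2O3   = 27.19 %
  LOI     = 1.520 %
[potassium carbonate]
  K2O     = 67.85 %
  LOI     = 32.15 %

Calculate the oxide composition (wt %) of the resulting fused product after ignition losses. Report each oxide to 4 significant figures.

Working values are displayed, rounded to four significant figures, alongside each step. The working math runs at full float precision in every operation — each reported result takes exactly one rounding. Derived quantities are computed in full precision (the five compositions, glass mass, yield, LOI, totals) using the weight values on 2541 kg of glass, as quoted within the problem or the answer.
Mass of each oxide from the mix:
  SiO2: 1586·0.9950 + 487.7·0.6368 = 1889 kg
  SrO: 286.5·0.7011 = 200.9 kg
  K2O: 255.7·0.6785 = 173.5 kg
  Li2O: 487.7·0.07610 = 37.11 kg
  Al2O3: 159.1·0.6533 + 1586·0.003000 + 487.7·0.2719 = 241.3 kg
LOI: 159.1·0.3467 + 1586·0.002000 + 286.5·0.2989 + 487.7·0.01520 + 255.7·0.3215 = 233.6 kg
Glass = total batch minus LOI = 2775 − 233.6 = 2541 kg (equal to the oxide-mass sum)
each oxide over glass, ×100, is wt %

Glass mass = 2541 kg (batch 2775 − LOI 233.6).
Composition: SiO2 74.31%, SrO 7.904%, K2O 6.827%, Li2O 1.460%, Al2O3 9.495%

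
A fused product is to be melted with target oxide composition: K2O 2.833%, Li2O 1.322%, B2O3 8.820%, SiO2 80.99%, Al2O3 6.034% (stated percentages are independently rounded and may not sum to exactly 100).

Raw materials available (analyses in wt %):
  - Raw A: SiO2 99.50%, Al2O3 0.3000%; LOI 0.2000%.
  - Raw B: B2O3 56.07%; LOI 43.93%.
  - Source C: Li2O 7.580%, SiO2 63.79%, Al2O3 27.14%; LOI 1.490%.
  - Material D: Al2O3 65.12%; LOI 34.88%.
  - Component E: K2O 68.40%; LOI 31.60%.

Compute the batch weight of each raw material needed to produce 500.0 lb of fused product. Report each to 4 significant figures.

Batch per 500.0 lb fused product:
  Raw A: 351.1 lb
  Raw B: 78.65 lb
  Source C: 87.20 lb
  Material D: 8.369 lb
  Component E: 20.71 lb
Total batch = 546.0 lb; LOI loss = 46.02 lb; yield = 91.57%

All arithmetic maintains full precision all the way through — the intermediate values appear, rounded to four significant digits, at each printed step — a single rounding yields each reported value. All derived quantities are carried at full precision (LOI, yield, five oxide percentages, net glass mass, totals) starting from the weights per 500.0 lb of glass precisely as stated by the question or the answer.
Target masses of each oxide per 500.0 lb fused product:
  K2O: 2.833% × 500.0 = 14.16 lb
  Li2O: 1.322% × 500.0 = 6.610 lb
  B2O3: 8.820% × 500.0 = 44.10 lb
  SiO2: 80.99% × 500.0 = 405.0 lb
  Al2O3: 6.034% × 500.0 = 30.17 lb
Oxide-by-oxide audit from the weights as reported, at the basis given (sum by sum, the targets are met net of answer rounding effects):
  K2O: 20.71·0.6840 = 14.17 lb (target 14.16 lb)
  Li2O: 87.20·0.07580 = 6.610 lb (target 6.610 lb)
  B2O3: 78.65·0.5607 = 44.10 lb (target 44.10 lb)
  SiO2: 351.1·0.9950 + 87.20·0.6379 = 405.0 lb (target 405.0 lb)
  Al2O3: 351.1·0.003000 + 87.20·0.2714 + 8.369·0.6512 = 30.17 lb (target 30.17 lb)
Mass balance on the glass: batch Σ − ignition loss = 500.0 lb (the Σ of target masses is 500.0 lb; stated basis 500.0 lb — differing by rounding only).
Batch total: Σ batch = 546.0 lb; ignition loss, Σ(batch × LOI) = 46.02 lb; yield: glass divided by total = 91.57%.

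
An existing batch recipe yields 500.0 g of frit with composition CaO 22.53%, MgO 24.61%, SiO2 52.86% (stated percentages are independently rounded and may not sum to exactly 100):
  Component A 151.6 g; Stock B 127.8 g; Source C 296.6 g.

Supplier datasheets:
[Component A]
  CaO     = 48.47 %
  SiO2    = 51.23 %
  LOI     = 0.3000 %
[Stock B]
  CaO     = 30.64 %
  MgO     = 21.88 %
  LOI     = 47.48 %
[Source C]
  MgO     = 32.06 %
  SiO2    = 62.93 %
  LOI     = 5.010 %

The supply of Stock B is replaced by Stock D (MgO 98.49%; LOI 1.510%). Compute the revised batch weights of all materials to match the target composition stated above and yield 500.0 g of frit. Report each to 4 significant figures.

Revised batch per 500.0 g frit:
  Component A: 232.4 g
  Stock D: 49.81 g
  Source C: 230.8 g
Total batch = 513.0 g; LOI loss = 13.01 g

All arithmetic runs at full precision in all steps. Mid-chain values are shown (rounded to four significant digits) when written out. Every reported figure sees exactly one rounding. Derived quantities, including glass mass, LOI, totals, the three compositions, the yield, are carried using the weight values at 500.0 g of glass at full precision, as given in the question or the answer.
Target masses of each oxide per 500.0 g frit:
  CaO: 22.53% × 500.0 = 112.6 g
  MgO: 24.61% × 500.0 = 123.0 g
  SiO2: 52.86% × 500.0 = 264.3 g
Mass-balance tally per oxide working from each reported weight, on the stated basis (delivered sums recover each target once rounding is allowed for):
  CaO: 232.4·0.4847 = 112.6 g (target 112.6 g)
  MgO: 49.81·0.9849 + 230.8·0.3206 = 123.1 g (target 123.0 g)
  SiO2: 232.4·0.5123 + 230.8·0.6293 = 264.3 g (target 264.3 g)
Glass-mass sanity pass: total charge less LOI = 500.0 g (summing oxide targets gives 500.0 g; versus the stated basis of 500.0 g — a pure rounding effect).
Adding the batch up: Σ batch = 513.0 g; loss to ignition Σ batch·LOI = 13.01 g; as yield: glass ÷ batch → 97.46%.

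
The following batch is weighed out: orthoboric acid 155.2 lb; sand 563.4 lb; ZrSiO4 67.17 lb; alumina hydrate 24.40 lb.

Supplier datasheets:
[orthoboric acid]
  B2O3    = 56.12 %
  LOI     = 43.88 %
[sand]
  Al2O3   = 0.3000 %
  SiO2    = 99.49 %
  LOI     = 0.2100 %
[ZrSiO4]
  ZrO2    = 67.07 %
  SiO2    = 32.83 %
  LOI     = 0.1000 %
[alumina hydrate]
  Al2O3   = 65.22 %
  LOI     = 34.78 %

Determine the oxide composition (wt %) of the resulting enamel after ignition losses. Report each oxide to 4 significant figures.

The intermediate values are printed rounded off to 4 significant digits between the steps; all arithmetic keeps exact precision end to end — each reported result is rounded once only; all derived quantities are computed at full float precision (the totals, LOI, the four compositions, net glass mass, yield) from the weighed amounts per 732.3 lb of glass, as quoted within the question or the answer.
Mass of each oxide from the mix:
  Al2O3: 563.4·0.003000 + 24.40·0.6522 = 17.60 lb
  ZrO2: 67.17·0.6707 = 45.05 lb
  B2O3: 155.2·0.5612 = 87.10 lb
  SiO2: 563.4·0.9949 + 67.17·0.3283 = 582.6 lb
LOI: 155.2·0.4388 + 563.4·0.002100 + 67.17·0.001000 + 24.40·0.3478 = 77.84 lb
Glass = total batch minus LOI = 810.2 − 77.84 = 732.3 lb (equal to the oxide-mass sum)
wt % = oxide mass / glass mass × 100

Glass mass = 732.3 lb (batch 810.2 − LOI 77.84).
Composition: Al2O3 2.404%, ZrO2 6.152%, B2O3 11.89%, SiO2 79.55%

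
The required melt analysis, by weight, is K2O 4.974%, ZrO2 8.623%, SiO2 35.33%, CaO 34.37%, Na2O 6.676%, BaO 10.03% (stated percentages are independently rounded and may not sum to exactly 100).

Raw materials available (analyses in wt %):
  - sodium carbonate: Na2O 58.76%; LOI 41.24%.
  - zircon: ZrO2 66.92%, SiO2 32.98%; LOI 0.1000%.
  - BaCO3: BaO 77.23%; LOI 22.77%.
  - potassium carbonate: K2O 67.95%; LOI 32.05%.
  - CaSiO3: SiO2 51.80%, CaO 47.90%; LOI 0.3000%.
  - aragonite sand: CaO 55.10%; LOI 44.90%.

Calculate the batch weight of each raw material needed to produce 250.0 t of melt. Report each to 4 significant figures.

Batch per 250.0 t melt:
  sodium carbonate: 28.40 t
  zircon: 32.21 t
  BaCO3: 32.47 t
  potassium carbonate: 18.30 t
  CaSiO3: 150.0 t
  aragonite sand: 25.54 t
Total batch = 286.9 t; LOI loss = 36.92 t; yield = 87.13%

Working values are printed, with 4-significant-digit rounding, on the page; full precision is kept through every step — every reported number is rounded only once. Derived quantities, which include the yield, totals, glass mass, ignition loss, six oxide percentages, are recomputed at exact precision, as quoted within problem or answer, from the batch weights per 250.0 t of glass.
The oxide mass targets at 250.0 t melt:
  K2O: 4.974% × 250.0 = 12.44 t
  ZrO2: 8.623% × 250.0 = 21.56 t
  SiO2: 35.33% × 250.0 = 88.32 t
  CaO: 34.37% × 250.0 = 85.92 t
  Na2O: 6.676% × 250.0 = 16.69 t
  BaO: 10.03% × 250.0 = 25.08 t
Verifying the oxide balance with the batch weights as given, for the quoted basis mass (delivered sums recover each target within answer rounding):
  K2O: 18.30·0.6795 = 12.43 t (target 12.44 t)
  ZrO2: 32.21·0.6692 = 21.55 t (target 21.56 t)
  SiO2: 32.21·0.3298 + 150.0·0.5180 = 88.32 t (target 88.32 t)
  CaO: 150.0·0.4790 + 25.54·0.5510 = 85.92 t (target 85.92 t)
  Na2O: 28.40·0.5876 = 16.69 t (target 16.69 t)
  BaO: 32.47·0.7723 = 25.08 t (target 25.08 t)
Glass-mass closure: total batch − LOI = 250.0 t (the targets, summed, come to 250.0 t; versus the stated basis of 250.0 t — a pure rounding effect).
Batch grand total — Σ batch = 286.9 t; ignition loss, Σ(batch × LOI) = 36.92 t; yield = glass ÷ total batch = 87.13%.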